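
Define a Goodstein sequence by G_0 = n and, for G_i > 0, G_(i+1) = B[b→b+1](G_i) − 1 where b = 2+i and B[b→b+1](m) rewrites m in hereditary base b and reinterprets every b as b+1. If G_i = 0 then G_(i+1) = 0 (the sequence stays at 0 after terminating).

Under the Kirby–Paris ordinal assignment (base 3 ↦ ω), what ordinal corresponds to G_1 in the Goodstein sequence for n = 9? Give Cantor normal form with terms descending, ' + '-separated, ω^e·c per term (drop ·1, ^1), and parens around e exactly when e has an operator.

G_0=9  [base 2] 2^(2 + 1) + 1  →[2↦3]→  3^(3 + 1) + 1 = 82  −1 ⇒ G_1=81
G_1=81  [base 3] 3^(3 + 1)  →[3↦4]→  4^(4 + 1) = 1024  −1 ⇒ G_2=1023

ω^(ω + 1)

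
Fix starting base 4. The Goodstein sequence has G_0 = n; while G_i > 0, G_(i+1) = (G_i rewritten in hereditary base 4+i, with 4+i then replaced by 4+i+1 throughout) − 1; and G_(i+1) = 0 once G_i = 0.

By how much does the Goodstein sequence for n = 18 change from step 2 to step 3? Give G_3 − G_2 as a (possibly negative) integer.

(0) 18|_4 = 4^2 + 2 ↦ 5^2 + 2|_5 = 27 ⇒ 26
(1) 26|_5 = 5^2 + 1 ↦ 6^2 + 1|_6 = 37 ⇒ 36
(2) 36|_6 = 6^2 ↦ 7^2|_7 = 49 ⇒ 48

12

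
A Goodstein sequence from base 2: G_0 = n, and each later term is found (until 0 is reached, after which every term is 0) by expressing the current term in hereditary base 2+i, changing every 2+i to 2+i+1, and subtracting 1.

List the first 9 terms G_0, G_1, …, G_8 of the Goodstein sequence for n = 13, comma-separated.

G_0=13  [base 2] 2^(2 + 1) + 2^2 + 1  →[2↦3]→  3^(3 + 1) + 3^3 + 1 = 109  −1 ⇒ G_1=108
G_1=108  [base 3] 3^(3 + 1) + 3^3  →[3↦4]→  4^(4 + 1) + 4^4 = 1280  −1 ⇒ G_2=1279
G_2=1279  [base 4] 4^(4 + 1) + 3·4^3 + 3·4^2 + 3·4 + 3  →[4↦5]→  5^(5 + 1) + 3·5^3 + 3·5^2 + 3·5 + 3 = 16093  −1 ⇒ G_3=16092
G_3=16092  [base 5] 5^(5 + 1) + 3·5^3 + 3·5^2 + 3·5 + 2  →[5↦6]→  6^(6 + 1) + 3·6^3 + 3·6^2 + 3·6 + 2 = 280712  −1 ⇒ G_4=280711
G_4=280711  [base 6] 6^(6 + 1) + 3·6^3 + 3·6^2 + 3·6 + 1  →[6↦7]→  7^(7 + 1) + 3·7^3 + 3·7^2 + 3·7 + 1 = 5765999  −1 ⇒ G_5=5765998
G_5=5765998  [base 7] 7^(7 + 1) + 3·7^3 + 3·7^2 + 3·7  →[7↦8]→  8^(8 + 1) + 3·8^3 + 3·8^2 + 3·8 = 134219480  −1 ⇒ G_6=134219479
G_6=134219479  [base 8] 8^(8 + 1) + 3·8^3 + 3·8^2 + 2·8 + 7  →[8↦9]→  9^(9 + 1) + 3·9^3 + 3·9^2 + 2·9 + 7 = 3486786856  −1 ⇒ G_7=3486786855
G_7=3486786855  [base 9] 9^(9 + 1) + 3·9^3 + 3·9^2 + 2·9 + 6  →[9↦10]→  10^(10 + 1) + 3·10^3 + 3·10^2 + 2·10 + 6 = 100000003326  −1 ⇒ G_8=100000003325

13, 108, 1279, 16092, 280711, 5765998, 134219479, 3486786855, 100000003325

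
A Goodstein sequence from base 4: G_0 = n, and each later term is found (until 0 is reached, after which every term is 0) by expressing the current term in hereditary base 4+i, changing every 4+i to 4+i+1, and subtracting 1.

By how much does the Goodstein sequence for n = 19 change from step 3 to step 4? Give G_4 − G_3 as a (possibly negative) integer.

step 0: 19 = 4^2 + 3; sub 5 for 4: 5^2 + 3; = 28; G_1 = 28−1 = 27
step 1: 27 = 5^2 + 2; sub 6 for 5: 6^2 + 2; = 38; G_2 = 38−1 = 37
step 2: 37 = 6^2 + 1; sub 7 for 6: 7^2 + 1; = 50; G_3 = 50−1 = 49
step 3: 49 = 7^2; sub 8 for 7: 8^2; = 64; G_4 = 64−1 = 63

14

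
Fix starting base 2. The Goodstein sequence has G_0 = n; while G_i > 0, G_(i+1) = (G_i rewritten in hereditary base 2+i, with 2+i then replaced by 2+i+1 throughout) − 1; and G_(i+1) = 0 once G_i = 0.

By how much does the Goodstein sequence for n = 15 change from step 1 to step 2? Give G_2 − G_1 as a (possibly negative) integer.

1172

15 —HB2→ 2^(2 + 1) + 2^2 + 2 + 1 —bump→ 3^(3 + 1) + 3^3 + 3 + 1 = 112 —(−1)→ 111
111 —HB3→ 3^(3 + 1) + 3^3 + 3 —bump→ 4^(4 + 1) + 4^4 + 4 = 1284 —(−1)→ 1283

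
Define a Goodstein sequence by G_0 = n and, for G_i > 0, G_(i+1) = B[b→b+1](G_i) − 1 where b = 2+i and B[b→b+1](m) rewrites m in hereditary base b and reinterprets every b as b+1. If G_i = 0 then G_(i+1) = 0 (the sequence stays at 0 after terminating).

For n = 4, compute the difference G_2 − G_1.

15

base 2: 4 = 2^2; at 3: 3^3 = 27; next = 26
base 3: 26 = 2·3^2 + 2·3 + 2; at 4: 2·4^2 + 2·4 + 2 = 42; next = 41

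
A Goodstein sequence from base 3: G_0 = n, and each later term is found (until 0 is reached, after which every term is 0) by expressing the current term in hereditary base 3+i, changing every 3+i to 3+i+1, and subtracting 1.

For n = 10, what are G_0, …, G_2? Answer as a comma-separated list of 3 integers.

i=0: 10 = 3^2 + 1 (b=3); 3→4: 4^2 + 1 = 17; 17−1 = 16
i=1: 16 = 4^2 (b=4); 4→5: 5^2 = 25; 25−1 = 24

10, 16, 24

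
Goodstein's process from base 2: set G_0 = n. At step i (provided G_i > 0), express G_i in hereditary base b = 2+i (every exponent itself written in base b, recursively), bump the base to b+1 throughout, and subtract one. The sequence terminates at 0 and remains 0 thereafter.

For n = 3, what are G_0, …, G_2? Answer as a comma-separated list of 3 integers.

3, 3, 3

step 0: 3 = 2 + 1; sub 3 for 2: 3 + 1; = 4; G_1 = 4−1 = 3
step 1: 3 = 3; sub 4 for 3: 4; = 4; G_2 = 4−1 = 3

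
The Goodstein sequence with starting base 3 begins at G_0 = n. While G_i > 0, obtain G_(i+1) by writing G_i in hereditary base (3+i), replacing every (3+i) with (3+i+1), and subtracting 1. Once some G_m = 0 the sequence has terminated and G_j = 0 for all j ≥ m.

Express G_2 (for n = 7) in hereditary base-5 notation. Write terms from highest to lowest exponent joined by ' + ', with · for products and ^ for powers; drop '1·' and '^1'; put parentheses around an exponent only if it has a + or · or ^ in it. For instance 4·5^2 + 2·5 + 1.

5 + 4

G_0 = 7. HB_3(7) = 2·3 + 1. Bump = 9. G_1 = 8.
G_1 = 8. HB_4(8) = 2·4. Bump = 10. G_2 = 9.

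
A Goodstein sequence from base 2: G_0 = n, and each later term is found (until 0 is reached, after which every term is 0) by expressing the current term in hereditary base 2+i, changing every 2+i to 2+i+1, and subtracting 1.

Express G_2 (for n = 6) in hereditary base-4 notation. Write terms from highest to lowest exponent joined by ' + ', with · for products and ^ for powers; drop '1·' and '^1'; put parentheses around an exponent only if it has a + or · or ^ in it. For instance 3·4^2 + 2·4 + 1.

i=0: 6 = 2^2 + 2 (b=2); 2→3: 3^3 + 3 = 30; 30−1 = 29
i=1: 29 = 3^3 + 2 (b=3); 3→4: 4^4 + 2 = 258; 258−1 = 257

4^4 + 1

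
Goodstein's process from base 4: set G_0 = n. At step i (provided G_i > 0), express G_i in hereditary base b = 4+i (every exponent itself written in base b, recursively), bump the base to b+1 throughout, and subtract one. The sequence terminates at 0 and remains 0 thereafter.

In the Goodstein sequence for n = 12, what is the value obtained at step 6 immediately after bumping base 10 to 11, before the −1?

base 4: 12 = 3·4; at 5: 3·5 = 15; next = 14
base 5: 14 = 2·5 + 4; at 6: 2·6 + 4 = 16; next = 15
base 6: 15 = 2·6 + 3; at 7: 2·7 + 3 = 17; next = 16
base 7: 16 = 2·7 + 2; at 8: 2·8 + 2 = 18; next = 17
base 8: 17 = 2·8 + 1; at 9: 2·9 + 1 = 19; next = 18
base 9: 18 = 2·9; at 10: 2·10 = 20; next = 19

20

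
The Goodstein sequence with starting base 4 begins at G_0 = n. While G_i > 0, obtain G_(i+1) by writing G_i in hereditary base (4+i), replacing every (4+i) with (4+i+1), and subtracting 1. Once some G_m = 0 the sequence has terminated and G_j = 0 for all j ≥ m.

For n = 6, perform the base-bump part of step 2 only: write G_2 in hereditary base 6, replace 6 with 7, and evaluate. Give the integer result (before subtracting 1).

G_0=6  [base 4] 4 + 2  →[4↦5]→  5 + 2 = 7  −1 ⇒ G_1=6
G_1=6  [base 5] 5 + 1  →[5↦6]→  6 + 1 = 7  −1 ⇒ G_2=6
G_2=6  [base 6] 6  →[6↦7]→  7 = 7  −1 ⇒ G_3=6

7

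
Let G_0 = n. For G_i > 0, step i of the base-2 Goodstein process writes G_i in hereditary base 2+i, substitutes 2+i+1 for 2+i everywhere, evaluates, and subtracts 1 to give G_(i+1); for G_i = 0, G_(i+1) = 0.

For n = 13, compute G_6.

134219479

step 0: 13 = 2^(2 + 1) + 2^2 + 1; sub 3 for 2: 3^(3 + 1) + 3^3 + 1; = 109; G_1 = 109−1 = 108
step 1: 108 = 3^(3 + 1) + 3^3; sub 4 for 3: 4^(4 + 1) + 4^4; = 1280; G_2 = 1280−1 = 1279
step 2: 1279 = 4^(4 + 1) + 3·4^3 + 3·4^2 + 3·4 + 3; sub 5 for 4: 5^(5 + 1) + 3·5^3 + 3·5^2 + 3·5 + 3; = 16093; G_3 = 16093−1 = 16092
step 3: 16092 = 5^(5 + 1) + 3·5^3 + 3·5^2 + 3·5 + 2; sub 6 for 5: 6^(6 + 1) + 3·6^3 + 3·6^2 + 3·6 + 2; = 280712; G_4 = 280712−1 = 280711
step 4: 280711 = 6^(6 + 1) + 3·6^3 + 3·6^2 + 3·6 + 1; sub 7 for 6: 7^(7 + 1) + 3·7^3 + 3·7^2 + 3·7 + 1; = 5765999; G_5 = 5765999−1 = 5765998
step 5: 5765998 = 7^(7 + 1) + 3·7^3 + 3·7^2 + 3·7; sub 8 for 7: 8^(8 + 1) + 3·8^3 + 3·8^2 + 3·8; = 134219480; G_6 = 134219480−1 = 134219479
step 6: 134219479 = 8^(8 + 1) + 3·8^3 + 3·8^2 + 2·8 + 7; sub 9 for 8: 9^(9 + 1) + 3·9^3 + 3·9^2 + 2·9 + 7; = 3486786856; G_7 = 3486786856−1 = 3486786855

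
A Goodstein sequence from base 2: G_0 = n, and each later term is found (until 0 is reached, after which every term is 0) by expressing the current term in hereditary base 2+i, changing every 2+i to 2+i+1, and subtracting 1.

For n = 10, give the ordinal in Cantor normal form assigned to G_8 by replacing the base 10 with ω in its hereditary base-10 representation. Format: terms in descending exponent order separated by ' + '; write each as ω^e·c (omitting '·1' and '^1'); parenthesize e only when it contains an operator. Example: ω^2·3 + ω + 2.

ω^ω·5 + ω^5·5 + ω^4·5 + ω^3·5 + ω^2·5 + ω·5 + 1

step 0: 10 = 2^(2 + 1) + 2; sub 3 for 2: 3^(3 + 1) + 3; = 84; G_1 = 84−1 = 83
step 1: 83 = 3^(3 + 1) + 2; sub 4 for 3: 4^(4 + 1) + 2; = 1026; G_2 = 1026−1 = 1025
step 2: 1025 = 4^(4 + 1) + 1; sub 5 for 4: 5^(5 + 1) + 1; = 15626; G_3 = 15626−1 = 15625
step 3: 15625 = 5^(5 + 1); sub 6 for 5: 6^(6 + 1); = 279936; G_4 = 279936−1 = 279935
step 4: 279935 = 5·6^6 + 5·6^5 + 5·6^4 + 5·6^3 + 5·6^2 + 5·6 + 5; sub 7 for 6: 5·7^7 + 5·7^5 + 5·7^4 + 5·7^3 + 5·7^2 + 5·7 + 5; = 4215755; G_5 = 4215755−1 = 4215754
step 5: 4215754 = 5·7^7 + 5·7^5 + 5·7^4 + 5·7^3 + 5·7^2 + 5·7 + 4; sub 8 for 7: 5·8^8 + 5·8^5 + 5·8^4 + 5·8^3 + 5·8^2 + 5·8 + 4; = 84073324; G_6 = 84073324−1 = 84073323
step 6: 84073323 = 5·8^8 + 5·8^5 + 5·8^4 + 5·8^3 + 5·8^2 + 5·8 + 3; sub 9 for 8: 5·9^9 + 5·9^5 + 5·9^4 + 5·9^3 + 5·9^2 + 5·9 + 3; = 1937434593; G_7 = 1937434593−1 = 1937434592
step 7: 1937434592 = 5·9^9 + 5·9^5 + 5·9^4 + 5·9^3 + 5·9^2 + 5·9 + 2; sub 10 for 9: 5·10^10 + 5·10^5 + 5·10^4 + 5·10^3 + 5·10^2 + 5·10 + 2; = 50000555552; G_8 = 50000555552−1 = 50000555551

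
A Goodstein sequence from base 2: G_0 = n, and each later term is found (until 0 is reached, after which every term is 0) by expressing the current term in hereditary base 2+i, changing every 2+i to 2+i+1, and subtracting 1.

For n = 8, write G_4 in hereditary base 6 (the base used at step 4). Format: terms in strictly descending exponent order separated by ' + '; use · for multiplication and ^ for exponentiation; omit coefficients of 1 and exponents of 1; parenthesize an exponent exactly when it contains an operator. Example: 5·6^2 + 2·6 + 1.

[0] 8 ≡ 2^(2 + 1) (base 2). Lift 3: 81. −1: 80.
[1] 80 ≡ 2·3^3 + 2·3^2 + 2·3 + 2 (base 3). Lift 4: 554. −1: 553.
[2] 553 ≡ 2·4^4 + 2·4^2 + 2·4 + 1 (base 4). Lift 5: 6311. −1: 6310.
[3] 6310 ≡ 2·5^5 + 2·5^2 + 2·5 (base 5). Lift 6: 93396. −1: 93395.
[4] 93395 ≡ 2·6^6 + 2·6^2 + 6 + 5 (base 6). Lift 7: 1647196. −1: 1647195.

2·6^6 + 2·6^2 + 6 + 5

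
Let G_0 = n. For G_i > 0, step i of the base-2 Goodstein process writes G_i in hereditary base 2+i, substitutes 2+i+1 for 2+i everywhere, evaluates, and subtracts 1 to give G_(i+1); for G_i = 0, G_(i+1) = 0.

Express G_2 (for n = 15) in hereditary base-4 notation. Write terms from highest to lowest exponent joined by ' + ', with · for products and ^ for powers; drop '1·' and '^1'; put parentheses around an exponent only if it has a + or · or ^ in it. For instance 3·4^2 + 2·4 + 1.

G_0 = 15. HB_2(15) = 2^(2 + 1) + 2^2 + 2 + 1. Bump = 112. G_1 = 111.
G_1 = 111. HB_3(111) = 3^(3 + 1) + 3^3 + 3. Bump = 1284. G_2 = 1283.

4^(4 + 1) + 4^4 + 3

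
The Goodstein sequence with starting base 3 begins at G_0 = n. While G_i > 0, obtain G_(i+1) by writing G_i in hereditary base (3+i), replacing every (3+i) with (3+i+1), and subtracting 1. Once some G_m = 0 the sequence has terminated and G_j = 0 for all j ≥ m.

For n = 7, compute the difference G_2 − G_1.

1

i=0: 7 = 2·3 + 1 (b=3); 3→4: 2·4 + 1 = 9; 9−1 = 8
i=1: 8 = 2·4 (b=4); 4→5: 2·5 = 10; 10−1 = 9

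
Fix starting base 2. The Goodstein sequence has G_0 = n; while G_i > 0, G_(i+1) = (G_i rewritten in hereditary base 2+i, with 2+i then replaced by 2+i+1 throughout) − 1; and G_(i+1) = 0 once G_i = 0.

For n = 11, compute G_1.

84

(0) 11|_2 = 2^(2 + 1) + 2 + 1 ↦ 3^(3 + 1) + 3 + 1|_3 = 85 ⇒ 84
(1) 84|_3 = 3^(3 + 1) + 3 ↦ 4^(4 + 1) + 4|_4 = 1028 ⇒ 1027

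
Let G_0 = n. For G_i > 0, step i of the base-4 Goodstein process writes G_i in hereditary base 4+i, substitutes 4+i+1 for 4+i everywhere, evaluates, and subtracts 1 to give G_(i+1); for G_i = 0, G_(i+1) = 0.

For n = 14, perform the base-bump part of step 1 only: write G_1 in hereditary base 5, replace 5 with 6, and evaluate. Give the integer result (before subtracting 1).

19

base 4: 14 = 3·4 + 2; at 5: 3·5 + 2 = 17; next = 16
base 5: 16 = 3·5 + 1; at 6: 3·6 + 1 = 19; next = 18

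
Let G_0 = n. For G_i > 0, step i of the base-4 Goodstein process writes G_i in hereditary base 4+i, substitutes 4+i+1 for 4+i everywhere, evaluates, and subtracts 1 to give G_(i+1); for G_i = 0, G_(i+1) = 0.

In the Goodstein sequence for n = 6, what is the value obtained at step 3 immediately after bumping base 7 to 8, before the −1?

base 4: 6 = 4 + 2; at 5: 5 + 2 = 7; next = 6
base 5: 6 = 5 + 1; at 6: 6 + 1 = 7; next = 6
base 6: 6 = 6; at 7: 7 = 7; next = 6

6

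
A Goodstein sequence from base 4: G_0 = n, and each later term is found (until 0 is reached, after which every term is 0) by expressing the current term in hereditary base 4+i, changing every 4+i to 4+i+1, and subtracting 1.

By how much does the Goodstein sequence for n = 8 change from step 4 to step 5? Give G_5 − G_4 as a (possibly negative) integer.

0

i=0: 8 = 2·4 (b=4); 4→5: 2·5 = 10; 10−1 = 9
i=1: 9 = 5 + 4 (b=5); 5→6: 6 + 4 = 10; 10−1 = 9
i=2: 9 = 6 + 3 (b=6); 6→7: 7 + 3 = 10; 10−1 = 9
i=3: 9 = 7 + 2 (b=7); 7→8: 8 + 2 = 10; 10−1 = 9
i=4: 9 = 8 + 1 (b=8); 8→9: 9 + 1 = 10; 10−1 = 9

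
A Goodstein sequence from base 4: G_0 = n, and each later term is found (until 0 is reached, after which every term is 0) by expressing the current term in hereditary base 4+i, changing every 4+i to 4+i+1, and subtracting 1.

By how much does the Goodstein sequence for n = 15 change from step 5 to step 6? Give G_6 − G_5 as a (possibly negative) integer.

1

G_0=15  [base 4] 3·4 + 3  →[4↦5]→  3·5 + 3 = 18  −1 ⇒ G_1=17
G_1=17  [base 5] 3·5 + 2  →[5↦6]→  3·6 + 2 = 20  −1 ⇒ G_2=19
G_2=19  [base 6] 3·6 + 1  →[6↦7]→  3·7 + 1 = 22  −1 ⇒ G_3=21
G_3=21  [base 7] 3·7  →[7↦8]→  3·8 = 24  −1 ⇒ G_4=23
G_4=23  [base 8] 2·8 + 7  →[8↦9]→  2·9 + 7 = 25  −1 ⇒ G_5=24
G_5=24  [base 9] 2·9 + 6  →[9↦10]→  2·10 + 6 = 26  −1 ⇒ G_6=25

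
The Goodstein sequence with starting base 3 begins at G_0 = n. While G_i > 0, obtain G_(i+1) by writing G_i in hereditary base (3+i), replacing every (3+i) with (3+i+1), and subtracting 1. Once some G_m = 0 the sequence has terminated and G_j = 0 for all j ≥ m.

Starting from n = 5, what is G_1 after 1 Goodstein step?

5

G_0 = 5. HB_3(5) = 3 + 2. Bump = 6. G_1 = 5.
G_1 = 5. HB_4(5) = 4 + 1. Bump = 6. G_2 = 5.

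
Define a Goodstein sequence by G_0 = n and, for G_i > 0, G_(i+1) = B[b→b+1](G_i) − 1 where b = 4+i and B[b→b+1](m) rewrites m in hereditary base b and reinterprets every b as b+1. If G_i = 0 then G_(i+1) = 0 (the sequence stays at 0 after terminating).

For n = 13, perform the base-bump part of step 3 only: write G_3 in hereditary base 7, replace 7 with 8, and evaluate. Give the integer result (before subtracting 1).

20

G_0=13  [base 4] 3·4 + 1  →[4↦5]→  3·5 + 1 = 16  −1 ⇒ G_1=15
G_1=15  [base 5] 3·5  →[5↦6]→  3·6 = 18  −1 ⇒ G_2=17
G_2=17  [base 6] 2·6 + 5  →[6↦7]→  2·7 + 5 = 19  −1 ⇒ G_3=18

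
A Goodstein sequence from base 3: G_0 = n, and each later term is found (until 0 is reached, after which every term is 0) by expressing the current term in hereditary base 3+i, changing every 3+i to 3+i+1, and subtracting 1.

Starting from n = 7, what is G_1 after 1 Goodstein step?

8

step 0: 7 = 2·3 + 1; sub 4 for 3: 2·4 + 1; = 9; G_1 = 9−1 = 8
step 1: 8 = 2·4; sub 5 for 4: 2·5; = 10; G_2 = 10−1 = 9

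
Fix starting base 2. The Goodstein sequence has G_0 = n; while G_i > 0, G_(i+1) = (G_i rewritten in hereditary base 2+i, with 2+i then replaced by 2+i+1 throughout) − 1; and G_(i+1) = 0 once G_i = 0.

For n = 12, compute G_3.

step 0: 12 = 2^(2 + 1) + 2^2; sub 3 for 2: 3^(3 + 1) + 3^3; = 108; G_1 = 108−1 = 107
step 1: 107 = 3^(3 + 1) + 2·3^2 + 2·3 + 2; sub 4 for 3: 4^(4 + 1) + 2·4^2 + 2·4 + 2; = 1066; G_2 = 1066−1 = 1065
step 2: 1065 = 4^(4 + 1) + 2·4^2 + 2·4 + 1; sub 5 for 4: 5^(5 + 1) + 2·5^2 + 2·5 + 1; = 15686; G_3 = 15686−1 = 15685
step 3: 15685 = 5^(5 + 1) + 2·5^2 + 2·5; sub 6 for 5: 6^(6 + 1) + 2·6^2 + 2·6; = 280020; G_4 = 280020−1 = 280019

15685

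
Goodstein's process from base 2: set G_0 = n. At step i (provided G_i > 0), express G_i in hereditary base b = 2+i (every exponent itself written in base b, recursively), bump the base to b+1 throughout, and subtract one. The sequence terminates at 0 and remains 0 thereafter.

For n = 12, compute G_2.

base 2: 12 = 2^(2 + 1) + 2^2; at 3: 3^(3 + 1) + 3^3 = 108; next = 107
base 3: 107 = 3^(3 + 1) + 2·3^2 + 2·3 + 2; at 4: 4^(4 + 1) + 2·4^2 + 2·4 + 2 = 1066; next = 1065

1065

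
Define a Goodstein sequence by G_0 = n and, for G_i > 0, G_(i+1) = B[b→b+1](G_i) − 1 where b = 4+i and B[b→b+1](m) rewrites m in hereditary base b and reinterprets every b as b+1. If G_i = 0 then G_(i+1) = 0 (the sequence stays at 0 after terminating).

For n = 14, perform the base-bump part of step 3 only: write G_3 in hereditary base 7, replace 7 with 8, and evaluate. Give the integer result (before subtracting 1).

22

[0] 14 ≡ 3·4 + 2 (base 4). Lift 5: 17. −1: 16.
[1] 16 ≡ 3·5 + 1 (base 5). Lift 6: 19. −1: 18.
[2] 18 ≡ 3·6 (base 6). Lift 7: 21. −1: 20.
[3] 20 ≡ 2·7 + 6 (base 7). Lift 8: 22. −1: 21.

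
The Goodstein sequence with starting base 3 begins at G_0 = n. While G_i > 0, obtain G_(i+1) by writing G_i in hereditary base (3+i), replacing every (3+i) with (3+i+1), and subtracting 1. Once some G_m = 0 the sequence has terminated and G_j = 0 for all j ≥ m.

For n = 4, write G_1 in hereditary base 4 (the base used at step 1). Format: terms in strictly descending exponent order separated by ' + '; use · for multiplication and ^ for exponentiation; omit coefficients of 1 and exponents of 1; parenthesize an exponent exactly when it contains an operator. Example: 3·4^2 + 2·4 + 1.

[0] 4 ≡ 3 + 1 (base 3). Lift 4: 5. −1: 4.
[1] 4 ≡ 4 (base 4). Lift 5: 5. −1: 4.

4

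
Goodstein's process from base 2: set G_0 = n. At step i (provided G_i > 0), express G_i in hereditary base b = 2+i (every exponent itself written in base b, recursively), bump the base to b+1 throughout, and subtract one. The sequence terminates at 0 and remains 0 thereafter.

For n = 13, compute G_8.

100000003325

base 2: 13 = 2^(2 + 1) + 2^2 + 1; at 3: 3^(3 + 1) + 3^3 + 1 = 109; next = 108
base 3: 108 = 3^(3 + 1) + 3^3; at 4: 4^(4 + 1) + 4^4 = 1280; next = 1279
base 4: 1279 = 4^(4 + 1) + 3·4^3 + 3·4^2 + 3·4 + 3; at 5: 5^(5 + 1) + 3·5^3 + 3·5^2 + 3·5 + 3 = 16093; next = 16092
base 5: 16092 = 5^(5 + 1) + 3·5^3 + 3·5^2 + 3·5 + 2; at 6: 6^(6 + 1) + 3·6^3 + 3·6^2 + 3·6 + 2 = 280712; next = 280711
base 6: 280711 = 6^(6 + 1) + 3·6^3 + 3·6^2 + 3·6 + 1; at 7: 7^(7 + 1) + 3·7^3 + 3·7^2 + 3·7 + 1 = 5765999; next = 5765998
base 7: 5765998 = 7^(7 + 1) + 3·7^3 + 3·7^2 + 3·7; at 8: 8^(8 + 1) + 3·8^3 + 3·8^2 + 3·8 = 134219480; next = 134219479
base 8: 134219479 = 8^(8 + 1) + 3·8^3 + 3·8^2 + 2·8 + 7; at 9: 9^(9 + 1) + 3·9^3 + 3·9^2 + 2·9 + 7 = 3486786856; next = 3486786855
base 9: 3486786855 = 9^(9 + 1) + 3·9^3 + 3·9^2 + 2·9 + 6; at 10: 10^(10 + 1) + 3·10^3 + 3·10^2 + 2·10 + 6 = 100000003326; next = 100000003325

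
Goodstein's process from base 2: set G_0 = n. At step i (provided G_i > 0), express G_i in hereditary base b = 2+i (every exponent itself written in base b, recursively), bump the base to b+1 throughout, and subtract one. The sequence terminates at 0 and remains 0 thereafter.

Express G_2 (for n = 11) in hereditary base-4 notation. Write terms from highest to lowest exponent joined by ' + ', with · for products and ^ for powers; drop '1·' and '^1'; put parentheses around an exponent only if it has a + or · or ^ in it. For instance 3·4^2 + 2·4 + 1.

(0) 11|_2 = 2^(2 + 1) + 2 + 1 ↦ 3^(3 + 1) + 3 + 1|_3 = 85 ⇒ 84
(1) 84|_3 = 3^(3 + 1) + 3 ↦ 4^(4 + 1) + 4|_4 = 1028 ⇒ 1027

4^(4 + 1) + 3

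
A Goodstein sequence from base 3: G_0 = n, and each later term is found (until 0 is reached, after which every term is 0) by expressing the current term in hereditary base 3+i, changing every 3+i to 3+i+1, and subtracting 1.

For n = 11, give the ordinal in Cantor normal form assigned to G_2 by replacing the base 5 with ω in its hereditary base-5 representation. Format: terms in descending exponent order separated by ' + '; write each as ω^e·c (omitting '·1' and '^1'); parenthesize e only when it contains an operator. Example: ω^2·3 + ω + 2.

ω^2

G_0 = 11. HB_3(11) = 3^2 + 2. Bump = 18. G_1 = 17.
G_1 = 17. HB_4(17) = 4^2 + 1. Bump = 26. G_2 = 25.
G_2 = 25. HB_5(25) = 5^2. Bump = 36. G_3 = 35.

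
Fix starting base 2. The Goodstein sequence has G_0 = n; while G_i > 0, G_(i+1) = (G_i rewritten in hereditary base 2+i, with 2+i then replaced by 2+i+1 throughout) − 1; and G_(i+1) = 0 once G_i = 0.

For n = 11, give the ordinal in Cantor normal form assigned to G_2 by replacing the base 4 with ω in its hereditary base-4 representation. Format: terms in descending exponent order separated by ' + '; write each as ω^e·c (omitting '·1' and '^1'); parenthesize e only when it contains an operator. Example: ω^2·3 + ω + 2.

ω^(ω + 1) + 3

G_0 = 11. HB_2(11) = 2^(2 + 1) + 2 + 1. Bump = 85. G_1 = 84.
G_1 = 84. HB_3(84) = 3^(3 + 1) + 3. Bump = 1028. G_2 = 1027.
G_2 = 1027. HB_4(1027) = 4^(4 + 1) + 3. Bump = 15628. G_3 = 15627.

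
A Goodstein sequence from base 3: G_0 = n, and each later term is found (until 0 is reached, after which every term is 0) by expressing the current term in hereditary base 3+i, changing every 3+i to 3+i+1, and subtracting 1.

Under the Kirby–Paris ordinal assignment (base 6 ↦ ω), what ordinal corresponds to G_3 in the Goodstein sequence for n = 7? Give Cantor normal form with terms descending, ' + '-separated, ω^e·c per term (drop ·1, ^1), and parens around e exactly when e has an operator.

ω + 3

(0) 7|_3 = 2·3 + 1 ↦ 2·4 + 1|_4 = 9 ⇒ 8
(1) 8|_4 = 2·4 ↦ 2·5|_5 = 10 ⇒ 9
(2) 9|_5 = 5 + 4 ↦ 6 + 4|_6 = 10 ⇒ 9
(3) 9|_6 = 6 + 3 ↦ 7 + 3|_7 = 10 ⇒ 9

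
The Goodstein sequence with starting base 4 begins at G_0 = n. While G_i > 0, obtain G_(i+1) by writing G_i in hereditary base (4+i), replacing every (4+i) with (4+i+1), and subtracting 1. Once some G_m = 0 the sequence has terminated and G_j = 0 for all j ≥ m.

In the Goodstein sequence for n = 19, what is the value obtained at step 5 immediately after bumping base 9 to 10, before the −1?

i=0: 19 = 4^2 + 3 (b=4); 4→5: 5^2 + 3 = 28; 28−1 = 27
i=1: 27 = 5^2 + 2 (b=5); 5→6: 6^2 + 2 = 38; 38−1 = 37
i=2: 37 = 6^2 + 1 (b=6); 6→7: 7^2 + 1 = 50; 50−1 = 49
i=3: 49 = 7^2 (b=7); 7→8: 8^2 = 64; 64−1 = 63
i=4: 63 = 7·8 + 7 (b=8); 8→9: 7·9 + 7 = 70; 70−1 = 69
i=5: 69 = 7·9 + 6 (b=9); 9→10: 7·10 + 6 = 76; 76−1 = 75

76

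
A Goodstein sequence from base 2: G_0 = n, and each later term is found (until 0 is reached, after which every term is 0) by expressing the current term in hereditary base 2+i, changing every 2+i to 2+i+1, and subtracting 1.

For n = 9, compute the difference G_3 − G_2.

8819

(0) 9|_2 = 2^(2 + 1) + 1 ↦ 3^(3 + 1) + 1|_3 = 82 ⇒ 81
(1) 81|_3 = 3^(3 + 1) ↦ 4^(4 + 1)|_4 = 1024 ⇒ 1023
(2) 1023|_4 = 3·4^4 + 3·4^3 + 3·4^2 + 3·4 + 3 ↦ 3·5^5 + 3·5^3 + 3·5^2 + 3·5 + 3|_5 = 9843 ⇒ 9842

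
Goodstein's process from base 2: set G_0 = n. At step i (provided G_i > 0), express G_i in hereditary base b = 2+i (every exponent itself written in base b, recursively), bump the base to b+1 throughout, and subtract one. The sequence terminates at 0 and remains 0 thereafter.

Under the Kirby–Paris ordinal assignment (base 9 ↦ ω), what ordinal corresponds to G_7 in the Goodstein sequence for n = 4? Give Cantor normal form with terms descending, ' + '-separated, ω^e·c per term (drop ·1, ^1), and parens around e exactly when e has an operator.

ω^2·2 + ω + 2

G_0 = 4. HB_2(4) = 2^2. Bump = 27. G_1 = 26.
G_1 = 26. HB_3(26) = 2·3^2 + 2·3 + 2. Bump = 42. G_2 = 41.
G_2 = 41. HB_4(41) = 2·4^2 + 2·4 + 1. Bump = 61. G_3 = 60.
G_3 = 60. HB_5(60) = 2·5^2 + 2·5. Bump = 84. G_4 = 83.
G_4 = 83. HB_6(83) = 2·6^2 + 6 + 5. Bump = 110. G_5 = 109.
G_5 = 109. HB_7(109) = 2·7^2 + 7 + 4. Bump = 140. G_6 = 139.
G_6 = 139. HB_8(139) = 2·8^2 + 8 + 3. Bump = 174. G_7 = 173.
G_7 = 173. HB_9(173) = 2·9^2 + 9 + 2. Bump = 212. G_8 = 211.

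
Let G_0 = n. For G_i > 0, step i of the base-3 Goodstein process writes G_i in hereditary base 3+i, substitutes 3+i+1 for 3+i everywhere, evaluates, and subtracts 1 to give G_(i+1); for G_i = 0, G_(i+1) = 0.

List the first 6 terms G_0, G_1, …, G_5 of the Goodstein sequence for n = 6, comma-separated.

6, 7, 7, 7, 7, 7

G_0=6  [base 3] 2·3  →[3↦4]→  2·4 = 8  −1 ⇒ G_1=7
G_1=7  [base 4] 4 + 3  →[4↦5]→  5 + 3 = 8  −1 ⇒ G_2=7
G_2=7  [base 5] 5 + 2  →[5↦6]→  6 + 2 = 8  −1 ⇒ G_3=7
G_3=7  [base 6] 6 + 1  →[6↦7]→  7 + 1 = 8  −1 ⇒ G_4=7
G_4=7  [base 7] 7  →[7↦8]→  8 = 8  −1 ⇒ G_5=7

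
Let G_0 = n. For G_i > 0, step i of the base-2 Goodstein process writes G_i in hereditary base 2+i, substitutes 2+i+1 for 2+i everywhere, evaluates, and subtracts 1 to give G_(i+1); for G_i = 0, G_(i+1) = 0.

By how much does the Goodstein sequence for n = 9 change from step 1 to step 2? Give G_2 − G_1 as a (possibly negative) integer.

942

(0) 9|_2 = 2^(2 + 1) + 1 ↦ 3^(3 + 1) + 1|_3 = 82 ⇒ 81
(1) 81|_3 = 3^(3 + 1) ↦ 4^(4 + 1)|_4 = 1024 ⇒ 1023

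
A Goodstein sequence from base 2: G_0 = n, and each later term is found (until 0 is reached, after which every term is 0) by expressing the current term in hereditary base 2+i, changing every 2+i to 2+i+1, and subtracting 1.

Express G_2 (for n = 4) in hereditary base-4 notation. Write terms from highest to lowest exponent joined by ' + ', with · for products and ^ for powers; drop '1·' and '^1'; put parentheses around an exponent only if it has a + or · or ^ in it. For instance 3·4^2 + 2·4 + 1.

2·4^2 + 2·4 + 1

i=0: 4 = 2^2 (b=2); 2→3: 3^3 = 27; 27−1 = 26
i=1: 26 = 2·3^2 + 2·3 + 2 (b=3); 3→4: 2·4^2 + 2·4 + 2 = 42; 42−1 = 41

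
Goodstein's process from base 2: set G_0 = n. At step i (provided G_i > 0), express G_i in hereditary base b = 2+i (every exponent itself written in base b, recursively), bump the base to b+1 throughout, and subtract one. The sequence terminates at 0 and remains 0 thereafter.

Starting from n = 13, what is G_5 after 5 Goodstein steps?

G_0 = 13. HB_2(13) = 2^(2 + 1) + 2^2 + 1. Bump = 109. G_1 = 108.
G_1 = 108. HB_3(108) = 3^(3 + 1) + 3^3. Bump = 1280. G_2 = 1279.
G_2 = 1279. HB_4(1279) = 4^(4 + 1) + 3·4^3 + 3·4^2 + 3·4 + 3. Bump = 16093. G_3 = 16092.
G_3 = 16092. HB_5(16092) = 5^(5 + 1) + 3·5^3 + 3·5^2 + 3·5 + 2. Bump = 280712. G_4 = 280711.
G_4 = 280711. HB_6(280711) = 6^(6 + 1) + 3·6^3 + 3·6^2 + 3·6 + 1. Bump = 5765999. G_5 = 5765998.

5765998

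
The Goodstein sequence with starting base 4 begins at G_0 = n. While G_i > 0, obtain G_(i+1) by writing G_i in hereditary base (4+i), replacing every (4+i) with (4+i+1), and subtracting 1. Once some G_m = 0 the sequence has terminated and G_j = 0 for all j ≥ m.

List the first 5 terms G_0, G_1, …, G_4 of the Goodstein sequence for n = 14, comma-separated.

14, 16, 18, 20, 21

i=0: 14 = 3·4 + 2 (b=4); 4→5: 3·5 + 2 = 17; 17−1 = 16
i=1: 16 = 3·5 + 1 (b=5); 5→6: 3·6 + 1 = 19; 19−1 = 18
i=2: 18 = 3·6 (b=6); 6→7: 3·7 = 21; 21−1 = 20
i=3: 20 = 2·7 + 6 (b=7); 7→8: 2·8 + 6 = 22; 22−1 = 21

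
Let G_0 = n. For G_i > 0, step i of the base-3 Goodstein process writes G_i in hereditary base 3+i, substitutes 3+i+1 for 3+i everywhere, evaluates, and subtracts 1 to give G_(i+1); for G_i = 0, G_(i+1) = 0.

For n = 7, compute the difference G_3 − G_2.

i=0: 7 = 2·3 + 1 (b=3); 3→4: 2·4 + 1 = 9; 9−1 = 8
i=1: 8 = 2·4 (b=4); 4→5: 2·5 = 10; 10−1 = 9
i=2: 9 = 5 + 4 (b=5); 5→6: 6 + 4 = 10; 10−1 = 9

0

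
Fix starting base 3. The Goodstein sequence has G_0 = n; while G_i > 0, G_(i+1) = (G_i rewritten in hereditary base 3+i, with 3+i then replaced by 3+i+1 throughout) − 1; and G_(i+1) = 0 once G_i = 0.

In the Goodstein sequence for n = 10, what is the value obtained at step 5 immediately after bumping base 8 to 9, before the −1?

37

step 0: 10 = 3^2 + 1; sub 4 for 3: 4^2 + 1; = 17; G_1 = 17−1 = 16
step 1: 16 = 4^2; sub 5 for 4: 5^2; = 25; G_2 = 25−1 = 24
step 2: 24 = 4·5 + 4; sub 6 for 5: 4·6 + 4; = 28; G_3 = 28−1 = 27
step 3: 27 = 4·6 + 3; sub 7 for 6: 4·7 + 3; = 31; G_4 = 31−1 = 30
step 4: 30 = 4·7 + 2; sub 8 for 7: 4·8 + 2; = 34; G_5 = 34−1 = 33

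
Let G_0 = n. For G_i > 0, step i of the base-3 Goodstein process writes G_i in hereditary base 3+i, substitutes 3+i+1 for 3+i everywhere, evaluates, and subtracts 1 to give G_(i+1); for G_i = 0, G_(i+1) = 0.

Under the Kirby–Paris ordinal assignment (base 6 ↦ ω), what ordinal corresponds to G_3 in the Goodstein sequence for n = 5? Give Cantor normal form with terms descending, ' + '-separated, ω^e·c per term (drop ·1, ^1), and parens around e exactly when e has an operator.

5 —HB3→ 3 + 2 —bump→ 4 + 2 = 6 —(−1)→ 5
5 —HB4→ 4 + 1 —bump→ 5 + 1 = 6 —(−1)→ 5
5 —HB5→ 5 —bump→ 6 = 6 —(−1)→ 5
5 —HB6→ 5 —bump→ 5 = 5 —(−1)→ 4

5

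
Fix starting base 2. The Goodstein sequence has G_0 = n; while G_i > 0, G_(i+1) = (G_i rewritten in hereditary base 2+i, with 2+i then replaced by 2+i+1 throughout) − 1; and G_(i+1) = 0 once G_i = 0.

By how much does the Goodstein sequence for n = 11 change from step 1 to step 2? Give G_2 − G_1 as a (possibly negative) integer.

G_0=11  [base 2] 2^(2 + 1) + 2 + 1  →[2↦3]→  3^(3 + 1) + 3 + 1 = 85  −1 ⇒ G_1=84
G_1=84  [base 3] 3^(3 + 1) + 3  →[3↦4]→  4^(4 + 1) + 4 = 1028  −1 ⇒ G_2=1027

943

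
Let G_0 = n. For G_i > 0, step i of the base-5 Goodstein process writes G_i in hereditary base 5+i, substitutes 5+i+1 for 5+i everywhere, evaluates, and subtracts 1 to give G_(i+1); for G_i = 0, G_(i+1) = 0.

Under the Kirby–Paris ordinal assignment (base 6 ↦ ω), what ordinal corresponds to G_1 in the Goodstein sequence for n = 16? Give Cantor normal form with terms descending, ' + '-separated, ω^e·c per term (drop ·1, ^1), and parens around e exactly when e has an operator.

G_0=16  [base 5] 3·5 + 1  →[5↦6]→  3·6 + 1 = 19  −1 ⇒ G_1=18
G_1=18  [base 6] 3·6  →[6↦7]→  3·7 = 21  −1 ⇒ G_2=20

ω·3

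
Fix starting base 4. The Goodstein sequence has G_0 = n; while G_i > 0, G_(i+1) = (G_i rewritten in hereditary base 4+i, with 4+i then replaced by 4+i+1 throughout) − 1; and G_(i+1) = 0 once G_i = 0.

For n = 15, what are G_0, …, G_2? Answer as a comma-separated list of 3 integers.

[0] 15 ≡ 3·4 + 3 (base 4). Lift 5: 18. −1: 17.
[1] 17 ≡ 3·5 + 2 (base 5). Lift 6: 20. −1: 19.

15, 17, 19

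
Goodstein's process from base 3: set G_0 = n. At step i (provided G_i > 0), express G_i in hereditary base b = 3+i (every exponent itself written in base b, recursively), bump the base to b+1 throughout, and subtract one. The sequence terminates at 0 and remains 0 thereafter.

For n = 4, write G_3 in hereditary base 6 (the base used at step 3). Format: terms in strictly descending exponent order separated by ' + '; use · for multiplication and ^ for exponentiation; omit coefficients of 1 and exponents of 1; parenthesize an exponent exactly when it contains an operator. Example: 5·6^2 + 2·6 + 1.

3

[0] 4 ≡ 3 + 1 (base 3). Lift 4: 5. −1: 4.
[1] 4 ≡ 4 (base 4). Lift 5: 5. −1: 4.
[2] 4 ≡ 4 (base 5). Lift 6: 4. −1: 3.
[3] 3 ≡ 3 (base 6). Lift 7: 3. −1: 2.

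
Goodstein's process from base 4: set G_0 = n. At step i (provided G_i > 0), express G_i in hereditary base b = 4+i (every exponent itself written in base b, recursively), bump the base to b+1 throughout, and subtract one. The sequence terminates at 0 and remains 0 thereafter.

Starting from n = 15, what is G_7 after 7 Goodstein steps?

G_0=15  [base 4] 3·4 + 3  →[4↦5]→  3·5 + 3 = 18  −1 ⇒ G_1=17
G_1=17  [base 5] 3·5 + 2  →[5↦6]→  3·6 + 2 = 20  −1 ⇒ G_2=19
G_2=19  [base 6] 3·6 + 1  →[6↦7]→  3·7 + 1 = 22  −1 ⇒ G_3=21
G_3=21  [base 7] 3·7  →[7↦8]→  3·8 = 24  −1 ⇒ G_4=23
G_4=23  [base 8] 2·8 + 7  →[8↦9]→  2·9 + 7 = 25  −1 ⇒ G_5=24
G_5=24  [base 9] 2·9 + 6  →[9↦10]→  2·10 + 6 = 26  −1 ⇒ G_6=25
G_6=25  [base 10] 2·10 + 5  →[10↦11]→  2·11 + 5 = 27  −1 ⇒ G_7=26
G_7=26  [base 11] 2·11 + 4  →[11↦12]→  2·12 + 4 = 28  −1 ⇒ G_8=27

26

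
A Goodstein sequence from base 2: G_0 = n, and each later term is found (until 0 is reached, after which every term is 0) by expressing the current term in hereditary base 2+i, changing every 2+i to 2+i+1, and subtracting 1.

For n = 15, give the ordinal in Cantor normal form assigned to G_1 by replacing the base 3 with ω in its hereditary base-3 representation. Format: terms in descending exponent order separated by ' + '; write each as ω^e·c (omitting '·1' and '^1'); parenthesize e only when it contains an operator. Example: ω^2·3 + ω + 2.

ω^(ω + 1) + ω^ω + ω

15 —HB2→ 2^(2 + 1) + 2^2 + 2 + 1 —bump→ 3^(3 + 1) + 3^3 + 3 + 1 = 112 —(−1)→ 111
111 —HB3→ 3^(3 + 1) + 3^3 + 3 —bump→ 4^(4 + 1) + 4^4 + 4 = 1284 —(−1)→ 1283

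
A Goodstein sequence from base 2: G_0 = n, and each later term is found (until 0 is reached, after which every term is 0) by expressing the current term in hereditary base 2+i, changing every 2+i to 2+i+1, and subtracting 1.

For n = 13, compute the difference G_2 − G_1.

1171

G_0=13  [base 2] 2^(2 + 1) + 2^2 + 1  →[2↦3]→  3^(3 + 1) + 3^3 + 1 = 109  −1 ⇒ G_1=108
G_1=108  [base 3] 3^(3 + 1) + 3^3  →[3↦4]→  4^(4 + 1) + 4^4 = 1280  −1 ⇒ G_2=1279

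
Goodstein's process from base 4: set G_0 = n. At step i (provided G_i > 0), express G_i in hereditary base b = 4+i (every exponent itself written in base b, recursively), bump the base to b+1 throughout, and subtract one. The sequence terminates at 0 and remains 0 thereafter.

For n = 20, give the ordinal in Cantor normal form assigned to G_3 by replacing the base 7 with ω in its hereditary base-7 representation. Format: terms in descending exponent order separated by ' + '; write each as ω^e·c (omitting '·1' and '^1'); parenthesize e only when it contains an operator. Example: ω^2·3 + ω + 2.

ω^2 + 2

base 4: 20 = 4^2 + 4; at 5: 5^2 + 5 = 30; next = 29
base 5: 29 = 5^2 + 4; at 6: 6^2 + 4 = 40; next = 39
base 6: 39 = 6^2 + 3; at 7: 7^2 + 3 = 52; next = 51
base 7: 51 = 7^2 + 2; at 8: 8^2 + 2 = 66; next = 65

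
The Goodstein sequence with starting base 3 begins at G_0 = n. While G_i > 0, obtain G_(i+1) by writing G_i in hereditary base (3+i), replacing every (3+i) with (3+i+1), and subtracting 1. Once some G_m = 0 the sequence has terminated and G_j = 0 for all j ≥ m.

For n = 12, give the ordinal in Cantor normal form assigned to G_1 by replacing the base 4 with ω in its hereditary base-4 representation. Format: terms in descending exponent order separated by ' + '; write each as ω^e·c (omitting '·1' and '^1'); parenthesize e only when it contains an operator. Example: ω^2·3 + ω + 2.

ω^2 + 3

[0] 12 ≡ 3^2 + 3 (base 3). Lift 4: 20. −1: 19.
[1] 19 ≡ 4^2 + 3 (base 4). Lift 5: 28. −1: 27.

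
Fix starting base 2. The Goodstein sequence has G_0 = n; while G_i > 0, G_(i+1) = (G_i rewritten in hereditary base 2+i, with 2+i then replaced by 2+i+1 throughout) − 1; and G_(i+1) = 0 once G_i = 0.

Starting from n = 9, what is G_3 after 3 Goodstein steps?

9 —HB2→ 2^(2 + 1) + 1 —bump→ 3^(3 + 1) + 1 = 82 —(−1)→ 81
81 —HB3→ 3^(3 + 1) —bump→ 4^(4 + 1) = 1024 —(−1)→ 1023
1023 —HB4→ 3·4^4 + 3·4^3 + 3·4^2 + 3·4 + 3 —bump→ 3·5^5 + 3·5^3 + 3·5^2 + 3·5 + 3 = 9843 —(−1)→ 9842
9842 —HB5→ 3·5^5 + 3·5^3 + 3·5^2 + 3·5 + 2 —bump→ 3·6^6 + 3·6^3 + 3·6^2 + 3·6 + 2 = 140744 —(−1)→ 140743

9842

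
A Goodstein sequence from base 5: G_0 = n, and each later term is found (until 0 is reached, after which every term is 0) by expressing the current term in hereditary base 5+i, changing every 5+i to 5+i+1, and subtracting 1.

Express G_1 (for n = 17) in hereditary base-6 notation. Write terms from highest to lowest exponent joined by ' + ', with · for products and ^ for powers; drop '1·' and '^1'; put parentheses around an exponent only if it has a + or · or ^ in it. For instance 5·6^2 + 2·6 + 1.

step 0: 17 = 3·5 + 2; sub 6 for 5: 3·6 + 2; = 20; G_1 = 20−1 = 19
step 1: 19 = 3·6 + 1; sub 7 for 6: 3·7 + 1; = 22; G_2 = 22−1 = 21

3·6 + 1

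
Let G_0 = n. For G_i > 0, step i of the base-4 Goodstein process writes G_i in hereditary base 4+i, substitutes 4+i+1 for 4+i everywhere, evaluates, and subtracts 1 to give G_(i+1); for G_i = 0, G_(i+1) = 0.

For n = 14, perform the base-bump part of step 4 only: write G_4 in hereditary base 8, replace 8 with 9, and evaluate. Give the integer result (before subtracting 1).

14 —HB4→ 3·4 + 2 —bump→ 3·5 + 2 = 17 —(−1)→ 16
16 —HB5→ 3·5 + 1 —bump→ 3·6 + 1 = 19 —(−1)→ 18
18 —HB6→ 3·6 —bump→ 3·7 = 21 —(−1)→ 20
20 —HB7→ 2·7 + 6 —bump→ 2·8 + 6 = 22 —(−1)→ 21
21 —HB8→ 2·8 + 5 —bump→ 2·9 + 5 = 23 —(−1)→ 22

23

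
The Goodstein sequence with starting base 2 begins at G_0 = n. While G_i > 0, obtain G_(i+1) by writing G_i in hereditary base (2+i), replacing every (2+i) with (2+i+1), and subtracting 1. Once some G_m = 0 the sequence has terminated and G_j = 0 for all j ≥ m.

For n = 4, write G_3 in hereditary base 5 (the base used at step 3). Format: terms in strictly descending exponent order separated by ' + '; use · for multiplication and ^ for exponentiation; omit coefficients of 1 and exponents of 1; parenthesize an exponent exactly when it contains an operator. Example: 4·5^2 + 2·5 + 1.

2·5^2 + 2·5

(0) 4|_2 = 2^2 ↦ 3^3|_3 = 27 ⇒ 26
(1) 26|_3 = 2·3^2 + 2·3 + 2 ↦ 2·4^2 + 2·4 + 2|_4 = 42 ⇒ 41
(2) 41|_4 = 2·4^2 + 2·4 + 1 ↦ 2·5^2 + 2·5 + 1|_5 = 61 ⇒ 60
(3) 60|_5 = 2·5^2 + 2·5 ↦ 2·6^2 + 2·6|_6 = 84 ⇒ 83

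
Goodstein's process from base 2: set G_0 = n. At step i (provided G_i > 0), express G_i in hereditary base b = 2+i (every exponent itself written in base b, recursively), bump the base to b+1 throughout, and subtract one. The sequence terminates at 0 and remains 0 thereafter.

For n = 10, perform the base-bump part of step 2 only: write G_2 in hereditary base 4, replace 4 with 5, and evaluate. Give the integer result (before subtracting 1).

G_0 = 10. HB_2(10) = 2^(2 + 1) + 2. Bump = 84. G_1 = 83.
G_1 = 83. HB_3(83) = 3^(3 + 1) + 2. Bump = 1026. G_2 = 1025.
G_2 = 1025. HB_4(1025) = 4^(4 + 1) + 1. Bump = 15626. G_3 = 15625.

15626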